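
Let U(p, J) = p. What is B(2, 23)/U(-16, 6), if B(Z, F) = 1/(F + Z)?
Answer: -1/400 ≈ -0.0025000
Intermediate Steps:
B(2, 23)/U(-16, 6) = 1/((23 + 2)*(-16)) = -1/16/25 = (1/25)*(-1/16) = -1/400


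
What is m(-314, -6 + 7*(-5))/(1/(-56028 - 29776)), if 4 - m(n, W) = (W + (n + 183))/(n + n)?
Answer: -50195340/157 ≈ -3.1972e+5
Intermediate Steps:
m(n, W) = 4 - (183 + W + n)/(2*n) (m(n, W) = 4 - (W + (n + 183))/(n + n) = 4 - (W + (183 + n))/(2*n) = 4 - (183 + W + n)*1/(2*n) = 4 - (183 + W + n)/(2*n))
m(-314, -6 + 7*(-5))/(1/(-56028 - 29776)) = ((1/2)*(-183 - (-6 + 7*(-5)) + 7*(-314))/(-314))/(1/(-56028 - 29776)) = ((1/2)*(-1/314)*(-183 - (-6 - 35) - 2198))/(1/(-85804)) = ((1/2)*(-1/314)*(-183 - 1*(-41) - 2198))/(-1/85804) = ((1/2)*(-1/314)*(-183 + 41 - 2198))*(-85804) = ((1/2)*(-1/314)*(-2340))*(-85804) = (585/157)*(-85804) = -50195340/157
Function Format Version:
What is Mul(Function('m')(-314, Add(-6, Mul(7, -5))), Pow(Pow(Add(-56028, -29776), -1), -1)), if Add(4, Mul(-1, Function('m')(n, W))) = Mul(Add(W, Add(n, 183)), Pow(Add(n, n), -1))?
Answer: Rational(-50195340, 157) ≈ -3.1972e+5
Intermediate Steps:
Function('m')(n, W) = Add(4, Mul(Rational(-1, 2), Pow(n, -1), Add(183, W, n))) (Function('m')(n, W) = Add(4, Mul(-1, Mul(Add(W, Add(n, 183)), Pow(Add(n, n), -1)))) = Add(4, Mul(-1, Mul(Add(W, Add(183, n)), Pow(Mul(2, n), -1)))) = Add(4, Mul(-1, Mul(Add(183, W, n), Mul(Rational(1, 2), Pow(n, -1))))) = Add(4, Mul(-1, Mul(Rational(1, 2), Pow(n, -1), Add(183, W, n)))) = Add(4, Mul(Rational(-1, 2), Pow(n, -1), Add(183, W, n))))
Mul(Function('m')(-314, Add(-6, Mul(7, -5))), Pow(Pow(Add(-56028, -29776), -1), -1)) = Mul(Mul(Rational(1, 2), Pow(-314, -1), Add(-183, Mul(-1, Add(-6, Mul(7, -5))), Mul(7, -314))), Pow(Pow(Add(-56028, -29776), -1), -1)) = Mul(Mul(Rational(1, 2), Rational(-1, 314), Add(-183, Mul(-1, Add(-6, -35)), -2198)), Pow(Pow(-85804, -1), -1)) = Mul(Mul(Rational(1, 2), Rational(-1, 314), Add(-183, Mul(-1, -41), -2198)), Pow(Rational(-1, 85804), -1)) = Mul(Mul(Rational(1, 2), Rational(-1, 314), Add(-183, 41, -2198)), -85804) = Mul(Mul(Rational(1, 2), Rational(-1, 314), -2340), -85804) = Mul(Rational(585, 157), -85804) = Rational(-50195340, 157)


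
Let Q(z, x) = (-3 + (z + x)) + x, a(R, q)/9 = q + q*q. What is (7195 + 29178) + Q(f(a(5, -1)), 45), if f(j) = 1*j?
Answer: 36460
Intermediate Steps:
a(R, q) = 9*q + 9*q**2 (a(R, q) = 9*(q + q*q) = 9*(q + q**2) = 9*q + 9*q**2)
f(j) = j
Q(z, x) = -3 + z + 2*x (Q(z, x) = (-3 + (x + z)) + x = (-3 + x + z) + x = -3 + z + 2*x)
(7195 + 29178) + Q(f(a(5, -1)), 45) = (7195 + 29178) + (-3 + 9*(-1)*(1 - 1) + 2*45) = 36373 + (-3 + 9*(-1)*0 + 90) = 36373 + (-3 + 0 + 90) = 36373 + 87 = 36460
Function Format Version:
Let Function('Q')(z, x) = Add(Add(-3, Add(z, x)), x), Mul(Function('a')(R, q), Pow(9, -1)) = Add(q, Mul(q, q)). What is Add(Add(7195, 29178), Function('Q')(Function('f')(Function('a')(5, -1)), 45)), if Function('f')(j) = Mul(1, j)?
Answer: 36460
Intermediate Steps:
Function('a')(R, q) = Add(Mul(9, q), Mul(9, Pow(q, 2))) (Function('a')(R, q) = Mul(9, Add(q, Mul(q, q))) = Mul(9, Add(q, Pow(q, 2))) = Add(Mul(9, q), Mul(9, Pow(q, 2))))
Function('f')(j) = j
Function('Q')(z, x) = Add(-3, z, Mul(2, x)) (Function('Q')(z, x) = Add(Add(-3, Add(x, z)), x) = Add(Add(-3, x, z), x) = Add(-3, z, Mul(2, x)))
Add(Add(7195, 29178), Function('Q')(Function('f')(Function('a')(5, -1)), 45)) = Add(Add(7195, 29178), Add(-3, Mul(9, -1, Add(1, -1)), Mul(2, 45))) = Add(36373, Add(-3, Mul(9, -1, 0), 90)) = Add(36373, Add(-3, 0, 90)) = Add(36373, 87) = 36460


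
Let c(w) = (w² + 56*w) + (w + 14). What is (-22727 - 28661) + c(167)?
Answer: -13966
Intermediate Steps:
c(w) = 14 + w² + 57*w (c(w) = (w² + 56*w) + (14 + w) = 14 + w² + 57*w)
(-22727 - 28661) + c(167) = (-22727 - 28661) + (14 + 167² + 57*167) = -51388 + (14 + 27889 + 9519) = -51388 + 37422 = -13966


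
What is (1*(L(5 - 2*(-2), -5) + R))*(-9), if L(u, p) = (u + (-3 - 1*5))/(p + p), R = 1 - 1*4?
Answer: 279/10 ≈ 27.900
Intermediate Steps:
R = -3 (R = 1 - 4 = -3)
L(u, p) = (-8 + u)/(2*p) (L(u, p) = (u + (-3 - 5))/((2*p)) = (u - 8)*(1/(2*p)) = (-8 + u)*(1/(2*p)) = (-8 + u)/(2*p))
(1*(L(5 - 2*(-2), -5) + R))*(-9) = (1*((½)*(-8 + (5 - 2*(-2)))/(-5) - 3))*(-9) = (1*((½)*(-⅕)*(-8 + (5 + 4)) - 3))*(-9) = (1*((½)*(-⅕)*(-8 + 9) - 3))*(-9) = (1*((½)*(-⅕)*1 - 3))*(-9) = (1*(-⅒ - 3))*(-9) = (1*(-31/10))*(-9) = -31/10*(-9) = 279/10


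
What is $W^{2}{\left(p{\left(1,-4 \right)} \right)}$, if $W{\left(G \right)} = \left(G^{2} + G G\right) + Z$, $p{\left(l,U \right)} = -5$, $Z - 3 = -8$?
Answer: $2025$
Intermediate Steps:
$Z = -5$ ($Z = 3 - 8 = -5$)
$W{\left(G \right)} = -5 + 2 G^{2}$ ($W{\left(G \right)} = \left(G^{2} + G G\right) - 5 = \left(G^{2} + G^{2}\right) - 5 = 2 G^{2} - 5 = -5 + 2 G^{2}$)
$W^{2}{\left(p{\left(1,-4 \right)} \right)} = \left(-5 + 2 \left(-5\right)^{2}\right)^{2} = \left(-5 + 2 \cdot 25\right)^{2} = \left(-5 + 50\right)^{2} = 45^{2} = 2025$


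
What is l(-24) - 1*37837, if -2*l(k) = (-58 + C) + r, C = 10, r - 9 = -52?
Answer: -75583/2 ≈ -37792.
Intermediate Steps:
r = -43 (r = 9 - 52 = -43)
l(k) = 91/2 (l(k) = -((-58 + 10) - 43)/2 = -(-48 - 43)/2 = -½*(-91) = 91/2)
l(-24) - 1*37837 = 91/2 - 1*37837 = 91/2 - 37837 = -75583/2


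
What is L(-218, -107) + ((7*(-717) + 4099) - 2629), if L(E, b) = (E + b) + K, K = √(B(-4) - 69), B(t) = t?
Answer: -3874 + I*√73 ≈ -3874.0 + 8.544*I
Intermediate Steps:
K = I*√73 (K = √(-4 - 69) = √(-73) = I*√73 ≈ 8.544*I)
L(E, b) = E + b + I*√73 (L(E, b) = (E + b) + I*√73 = E + b + I*√73)
L(-218, -107) + ((7*(-717) + 4099) - 2629) = (-218 - 107 + I*√73) + ((7*(-717) + 4099) - 2629) = (-325 + I*√73) + ((-5019 + 4099) - 2629) = (-325 + I*√73) + (-920 - 2629) = (-325 + I*√73) - 3549 = -3874 + I*√73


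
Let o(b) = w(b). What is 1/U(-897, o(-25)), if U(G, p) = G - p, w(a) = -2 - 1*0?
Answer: -1/895 ≈ -0.0011173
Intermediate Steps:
w(a) = -2 (w(a) = -2 + 0 = -2)
o(b) = -2
1/U(-897, o(-25)) = 1/(-897 - 1*(-2)) = 1/(-897 + 2) = 1/(-895) = -1/895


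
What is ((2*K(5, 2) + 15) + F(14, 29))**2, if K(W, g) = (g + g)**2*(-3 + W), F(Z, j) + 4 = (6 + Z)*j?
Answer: 429025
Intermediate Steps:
F(Z, j) = -4 + j*(6 + Z) (F(Z, j) = -4 + (6 + Z)*j = -4 + j*(6 + Z))
K(W, g) = 4*g**2*(-3 + W) (K(W, g) = (2*g)**2*(-3 + W) = (4*g**2)*(-3 + W) = 4*g**2*(-3 + W))
((2*K(5, 2) + 15) + F(14, 29))**2 = ((2*(4*2**2*(-3 + 5)) + 15) + (-4 + 6*29 + 14*29))**2 = ((2*(4*4*2) + 15) + (-4 + 174 + 406))**2 = ((2*32 + 15) + 576)**2 = ((64 + 15) + 576)**2 = (79 + 576)**2 = 655**2 = 429025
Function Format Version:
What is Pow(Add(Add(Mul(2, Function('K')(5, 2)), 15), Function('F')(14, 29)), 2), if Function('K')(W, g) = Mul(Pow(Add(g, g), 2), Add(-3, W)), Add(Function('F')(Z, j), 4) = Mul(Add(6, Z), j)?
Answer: 429025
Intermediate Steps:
Function('F')(Z, j) = Add(-4, Mul(j, Add(6, Z))) (Function('F')(Z, j) = Add(-4, Mul(Add(6, Z), j)) = Add(-4, Mul(j, Add(6, Z))))
Function('K')(W, g) = Mul(4, Pow(g, 2), Add(-3, W)) (Function('K')(W, g) = Mul(Pow(Mul(2, g), 2), Add(-3, W)) = Mul(Mul(4, Pow(g, 2)), Add(-3, W)) = Mul(4, Pow(g, 2), Add(-3, W)))
Pow(Add(Add(Mul(2, Function('K')(5, 2)), 15), Function('F')(14, 29)), 2) = Pow(Add(Add(Mul(2, Mul(4, Pow(2, 2), Add(-3, 5))), 15), Add(-4, Mul(6, 29), Mul(14, 29))), 2) = Pow(Add(Add(Mul(2, Mul(4, 4, 2)), 15), Add(-4, 174, 406)), 2) = Pow(Add(Add(Mul(2, 32), 15), 576), 2) = Pow(Add(Add(64, 15), 576), 2) = Pow(Add(79, 576), 2) = Pow(655, 2) = 429025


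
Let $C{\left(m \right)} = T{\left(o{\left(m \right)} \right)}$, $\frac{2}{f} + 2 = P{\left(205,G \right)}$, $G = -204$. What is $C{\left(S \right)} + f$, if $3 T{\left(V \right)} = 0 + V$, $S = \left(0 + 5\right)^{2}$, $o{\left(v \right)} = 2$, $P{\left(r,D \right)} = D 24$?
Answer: $\frac{4895}{7347} \approx 0.66626$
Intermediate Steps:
$P{\left(r,D \right)} = 24 D$
$f = - \frac{1}{2449}$ ($f = \frac{2}{-2 + 24 \left(-204\right)} = \frac{2}{-2 - 4896} = \frac{2}{-4898} = 2 \left(- \frac{1}{4898}\right) = - \frac{1}{2449} \approx -0.00040833$)
$S = 25$ ($S = 5^{2} = 25$)
$T{\left(V \right)} = \frac{V}{3}$ ($T{\left(V \right)} = \frac{0 + V}{3} = \frac{V}{3}$)
$C{\left(m \right)} = \frac{2}{3}$ ($C{\left(m \right)} = \frac{1}{3} \cdot 2 = \frac{2}{3}$)
$C{\left(S \right)} + f = \frac{2}{3} - \frac{1}{2449} = \frac{4895}{7347}$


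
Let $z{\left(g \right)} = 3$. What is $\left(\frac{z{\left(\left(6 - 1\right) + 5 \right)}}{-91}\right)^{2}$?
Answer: $\frac{9}{8281} \approx 0.0010868$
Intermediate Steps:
$\left(\frac{z{\left(\left(6 - 1\right) + 5 \right)}}{-91}\right)^{2} = \left(\frac{3}{-91}\right)^{2} = \left(3 \left(- \frac{1}{91}\right)\right)^{2} = \left(- \frac{3}{91}\right)^{2} = \frac{9}{8281}$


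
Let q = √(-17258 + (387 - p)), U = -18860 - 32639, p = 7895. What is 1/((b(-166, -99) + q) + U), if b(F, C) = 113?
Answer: -25693/1320272881 - I*√24766/2640545762 ≈ -1.946e-5 - 5.9598e-8*I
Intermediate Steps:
U = -51499
q = I*√24766 (q = √(-17258 + (387 - 1*7895)) = √(-17258 + (387 - 7895)) = √(-17258 - 7508) = √(-24766) = I*√24766 ≈ 157.37*I)
1/((b(-166, -99) + q) + U) = 1/((113 + I*√24766) - 51499) = 1/(-51386 + I*√24766)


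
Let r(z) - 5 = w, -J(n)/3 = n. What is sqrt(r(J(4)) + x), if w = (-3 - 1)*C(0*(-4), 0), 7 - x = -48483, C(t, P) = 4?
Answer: sqrt(48479) ≈ 220.18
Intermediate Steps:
x = 48490 (x = 7 - 1*(-48483) = 7 + 48483 = 48490)
w = -16 (w = (-3 - 1)*4 = -4*4 = -16)
J(n) = -3*n
r(z) = -11 (r(z) = 5 - 16 = -11)
sqrt(r(J(4)) + x) = sqrt(-11 + 48490) = sqrt(48479)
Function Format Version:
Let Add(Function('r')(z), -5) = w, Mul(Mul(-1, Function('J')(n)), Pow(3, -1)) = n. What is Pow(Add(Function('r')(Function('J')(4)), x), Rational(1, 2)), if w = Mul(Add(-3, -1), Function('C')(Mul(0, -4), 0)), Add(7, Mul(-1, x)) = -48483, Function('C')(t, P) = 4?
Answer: Pow(48479, Rational(1, 2)) ≈ 220.18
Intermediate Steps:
x = 48490 (x = Add(7, Mul(-1, -48483)) = Add(7, 48483) = 48490)
w = -16 (w = Mul(Add(-3, -1), 4) = Mul(-4, 4) = -16)
Function('J')(n) = Mul(-3, n)
Function('r')(z) = -11 (Function('r')(z) = Add(5, -16) = -11)
Pow(Add(Function('r')(Function('J')(4)), x), Rational(1, 2)) = Pow(Add(-11, 48490), Rational(1, 2)) = Pow(48479, Rational(1, 2))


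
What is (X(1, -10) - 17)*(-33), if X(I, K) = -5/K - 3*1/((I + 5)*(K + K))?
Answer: 21747/40 ≈ 543.67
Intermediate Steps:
X(I, K) = -5/K - 3/(2*K*(5 + I)) (X(I, K) = -5/K - 3*1/(2*K*(5 + I)) = -5/K - 3/(2*K*(5 + I)))
(X(1, -10) - 17)*(-33) = ((1/2)*(-53 - 10*1)/(-10*(5 + 1)) - 17)*(-33) = ((1/2)*(-1/10)*(-53 - 10)/6 - 17)*(-33) = ((1/2)*(-1/10)*(1/6)*(-63) - 17)*(-33) = (21/40 - 17)*(-33) = -659/40*(-33) = 21747/40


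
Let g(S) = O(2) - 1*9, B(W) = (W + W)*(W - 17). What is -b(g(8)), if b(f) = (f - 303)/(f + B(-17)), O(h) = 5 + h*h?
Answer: 303/1156 ≈ 0.26211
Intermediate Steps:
O(h) = 5 + h²
B(W) = 2*W*(-17 + W) (B(W) = (2*W)*(-17 + W) = 2*W*(-17 + W))
g(S) = 0 (g(S) = (5 + 2²) - 1*9 = (5 + 4) - 9 = 9 - 9 = 0)
b(f) = (-303 + f)/(1156 + f) (b(f) = (f - 303)/(f + 2*(-17)*(-17 - 17)) = (-303 + f)/(f + 2*(-17)*(-34)) = (-303 + f)/(f + 1156) = (-303 + f)/(1156 + f))
-b(g(8)) = -(-303 + 0)/(1156 + 0) = -(-303)/1156 = -1*(-303/1156) = 303/1156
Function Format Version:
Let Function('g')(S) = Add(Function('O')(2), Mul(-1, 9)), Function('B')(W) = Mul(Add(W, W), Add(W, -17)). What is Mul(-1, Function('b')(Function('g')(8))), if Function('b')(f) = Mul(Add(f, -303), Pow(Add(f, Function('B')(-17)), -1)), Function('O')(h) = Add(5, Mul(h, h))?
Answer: Rational(303, 1156) ≈ 0.26211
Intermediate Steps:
Function('O')(h) = Add(5, Pow(h, 2))
Function('B')(W) = Mul(2, W, Add(-17, W)) (Function('B')(W) = Mul(Mul(2, W), Add(-17, W)) = Mul(2, W, Add(-17, W)))
Function('g')(S) = 0 (Function('g')(S) = Add(Add(5, Pow(2, 2)), Mul(-1, 9)) = Add(Add(5, 4), -9) = Add(9, -9) = 0)
Function('b')(f) = Mul(Pow(Add(1156, f), -1), Add(-303, f)) (Function('b')(f) = Mul(Add(f, -303), Pow(Add(f, Mul(2, -17, Add(-17, -17))), -1)) = Mul(Add(-303, f), Pow(Add(f, Mul(2, -17, -34)), -1)) = Mul(Add(-303, f), Pow(Add(f, 1156), -1)) = Mul(Add(-303, f), Pow(Add(1156, f), -1)) = Mul(Pow(Add(1156, f), -1), Add(-303, f)))
Mul(-1, Function('b')(Function('g')(8))) = Mul(-1, Mul(Pow(Add(1156, 0), -1), Add(-303, 0))) = Mul(-1, Mul(Pow(1156, -1), -303)) = Mul(-1, Mul(Rational(1, 1156), -303)) = Mul(-1, Rational(-303, 1156)) = Rational(303, 1156)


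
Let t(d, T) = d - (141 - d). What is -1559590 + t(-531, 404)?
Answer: -1560793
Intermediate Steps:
t(d, T) = -141 + 2*d (t(d, T) = d + (-141 + d) = -141 + 2*d)
-1559590 + t(-531, 404) = -1559590 + (-141 + 2*(-531)) = -1559590 + (-141 - 1062) = -1559590 - 1203 = -1560793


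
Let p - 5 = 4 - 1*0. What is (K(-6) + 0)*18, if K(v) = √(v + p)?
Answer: 18*√3 ≈ 31.177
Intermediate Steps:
p = 9 (p = 5 + (4 - 1*0) = 5 + (4 + 0) = 5 + 4 = 9)
K(v) = √(9 + v) (K(v) = √(v + 9) = √(9 + v))
(K(-6) + 0)*18 = (√(9 - 6) + 0)*18 = (√3 + 0)*18 = √3*18 = 18*√3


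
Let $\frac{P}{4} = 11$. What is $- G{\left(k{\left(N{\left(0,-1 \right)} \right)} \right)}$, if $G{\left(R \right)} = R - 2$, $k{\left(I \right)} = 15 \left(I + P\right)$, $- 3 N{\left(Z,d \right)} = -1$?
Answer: $-663$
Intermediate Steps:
$P = 44$ ($P = 4 \cdot 11 = 44$)
$N{\left(Z,d \right)} = \frac{1}{3}$ ($N{\left(Z,d \right)} = \left(- \frac{1}{3}\right) \left(-1\right) = \frac{1}{3}$)
$k{\left(I \right)} = 660 + 15 I$ ($k{\left(I \right)} = 15 \left(I + 44\right) = 15 \left(44 + I\right) = 660 + 15 I$)
$G{\left(R \right)} = -2 + R$
$- G{\left(k{\left(N{\left(0,-1 \right)} \right)} \right)} = - (-2 + \left(660 + 15 \cdot \frac{1}{3}\right)) = - (-2 + \left(660 + 5\right)) = - (-2 + 665) = \left(-1\right) 663 = -663$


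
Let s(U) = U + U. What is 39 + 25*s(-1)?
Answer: -11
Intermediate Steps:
s(U) = 2*U
39 + 25*s(-1) = 39 + 25*(2*(-1)) = 39 + 25*(-2) = 39 - 50 = -11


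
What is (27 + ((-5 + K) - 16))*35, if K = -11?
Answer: -175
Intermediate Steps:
(27 + ((-5 + K) - 16))*35 = (27 + ((-5 - 11) - 16))*35 = (27 + (-16 - 16))*35 = (27 - 32)*35 = -5*35 = -175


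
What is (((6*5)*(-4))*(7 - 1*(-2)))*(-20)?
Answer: 21600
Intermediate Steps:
(((6*5)*(-4))*(7 - 1*(-2)))*(-20) = ((30*(-4))*(7 + 2))*(-20) = -120*9*(-20) = -1080*(-20) = 21600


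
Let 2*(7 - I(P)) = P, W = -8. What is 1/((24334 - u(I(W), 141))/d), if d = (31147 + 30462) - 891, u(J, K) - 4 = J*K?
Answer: 60718/22779 ≈ 2.6655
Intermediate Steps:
I(P) = 7 - P/2
u(J, K) = 4 + J*K
d = 60718 (d = 61609 - 891 = 60718)
1/((24334 - u(I(W), 141))/d) = 1/((24334 - (4 + (7 - 1/2*(-8))*141))/60718) = 1/((24334 - (4 + (7 + 4)*141))*(1/60718)) = 1/((24334 - (4 + 11*141))*(1/60718)) = 1/((24334 - (4 + 1551))*(1/60718)) = 1/((24334 - 1*1555)*(1/60718)) = 1/((24334 - 1555)*(1/60718)) = 1/(22779*(1/60718)) = 1/(22779/60718) = 60718/22779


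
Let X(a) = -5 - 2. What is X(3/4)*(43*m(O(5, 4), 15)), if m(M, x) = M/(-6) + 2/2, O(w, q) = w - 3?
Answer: -602/3 ≈ -200.67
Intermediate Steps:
O(w, q) = -3 + w
m(M, x) = 1 - M/6 (m(M, x) = M*(-1/6) + 2*(1/2) = -M/6 + 1 = 1 - M/6)
X(a) = -7
X(3/4)*(43*m(O(5, 4), 15)) = -301*(1 - (-3 + 5)/6) = -301*(1 - 1/6*2) = -301*(1 - 1/3) = -301*2/3 = -7*86/3 = -602/3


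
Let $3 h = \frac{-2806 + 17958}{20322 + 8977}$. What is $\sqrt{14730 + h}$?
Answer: $\frac{\sqrt{113803582645914}}{87897} \approx 121.37$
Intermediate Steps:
$h = \frac{15152}{87897}$ ($h = \frac{\left(-2806 + 17958\right) \frac{1}{20322 + 8977}}{3} = \frac{15152 \cdot \frac{1}{29299}}{3} = \frac{1}{3} \cdot \frac{15152}{29299} = \frac{15152}{87897} \approx 0.17238$)
$\sqrt{14730 + h} = \sqrt{14730 + \frac{15152}{87897}} = \sqrt{\frac{1294737962}{87897}} = \frac{\sqrt{113803582645914}}{87897}$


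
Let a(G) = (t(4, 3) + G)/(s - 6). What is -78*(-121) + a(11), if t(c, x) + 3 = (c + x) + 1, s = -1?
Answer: 66050/7 ≈ 9435.7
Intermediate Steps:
t(c, x) = -2 + c + x (t(c, x) = -3 + ((c + x) + 1) = -3 + (1 + c + x) = -2 + c + x)
a(G) = -5/7 - G/7 (a(G) = ((-2 + 4 + 3) + G)/(-1 - 6) = (5 + G)/(-7) = (5 + G)*(-⅐) = -5/7 - G/7)
-78*(-121) + a(11) = -78*(-121) + (-5/7 - ⅐*11) = 9438 + (-5/7 - 11/7) = 9438 - 16/7 = 66050/7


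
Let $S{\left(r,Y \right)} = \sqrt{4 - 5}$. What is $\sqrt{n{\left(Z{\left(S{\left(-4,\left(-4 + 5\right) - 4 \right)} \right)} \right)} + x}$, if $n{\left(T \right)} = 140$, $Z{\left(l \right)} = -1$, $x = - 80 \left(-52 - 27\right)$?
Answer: $2 \sqrt{1615} \approx 80.374$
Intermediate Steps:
$S{\left(r,Y \right)} = i$ ($S{\left(r,Y \right)} = \sqrt{-1} = i$)
$x = 6320$ ($x = \left(-80\right) \left(-79\right) = 6320$)
$\sqrt{n{\left(Z{\left(S{\left(-4,\left(-4 + 5\right) - 4 \right)} \right)} \right)} + x} = \sqrt{140 + 6320} = \sqrt{6460} = 2 \sqrt{1615}$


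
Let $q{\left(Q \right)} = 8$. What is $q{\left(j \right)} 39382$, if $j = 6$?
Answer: $315056$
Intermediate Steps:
$q{\left(j \right)} 39382 = 8 \cdot 39382 = 315056$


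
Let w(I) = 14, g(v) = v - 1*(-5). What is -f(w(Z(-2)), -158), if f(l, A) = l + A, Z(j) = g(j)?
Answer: 144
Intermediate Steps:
g(v) = 5 + v (g(v) = v + 5 = 5 + v)
Z(j) = 5 + j
f(l, A) = A + l
-f(w(Z(-2)), -158) = -(-158 + 14) = -1*(-144) = 144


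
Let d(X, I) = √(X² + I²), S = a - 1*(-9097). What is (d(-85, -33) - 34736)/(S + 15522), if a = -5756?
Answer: -2672/1451 + √8314/18863 ≈ -1.8367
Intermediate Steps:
S = 3341 (S = -5756 - 1*(-9097) = -5756 + 9097 = 3341)
d(X, I) = √(I² + X²)
(d(-85, -33) - 34736)/(S + 15522) = (√((-33)² + (-85)²) - 34736)/(3341 + 15522) = (√(1089 + 7225) - 34736)/18863 = (√8314 - 34736)*(1/18863) = (-34736 + √8314)*(1/18863) = -2672/1451 + √8314/18863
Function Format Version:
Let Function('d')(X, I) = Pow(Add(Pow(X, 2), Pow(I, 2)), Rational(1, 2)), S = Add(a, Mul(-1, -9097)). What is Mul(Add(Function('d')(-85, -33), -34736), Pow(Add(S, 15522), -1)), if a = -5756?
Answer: Add(Rational(-2672, 1451), Mul(Rational(1, 18863), Pow(8314, Rational(1, 2)))) ≈ -1.8367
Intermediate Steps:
S = 3341 (S = Add(-5756, Mul(-1, -9097)) = Add(-5756, 9097) = 3341)
Function('d')(X, I) = Pow(Add(Pow(I, 2), Pow(X, 2)), Rational(1, 2))
Mul(Add(Function('d')(-85, -33), -34736), Pow(Add(S, 15522), -1)) = Mul(Add(Pow(Add(Pow(-33, 2), Pow(-85, 2)), Rational(1, 2)), -34736), Pow(Add(3341, 15522), -1)) = Mul(Add(Pow(Add(1089, 7225), Rational(1, 2)), -34736), Pow(18863, -1)) = Mul(Add(Pow(8314, Rational(1, 2)), -34736), Rational(1, 18863)) = Mul(Add(-34736, Pow(8314, Rational(1, 2))), Rational(1, 18863)) = Add(Rational(-2672, 1451), Mul(Rational(1, 18863), Pow(8314, Rational(1, 2))))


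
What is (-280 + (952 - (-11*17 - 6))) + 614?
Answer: 1479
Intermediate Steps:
(-280 + (952 - (-11*17 - 6))) + 614 = (-280 + (952 - (-187 - 6))) + 614 = (-280 + (952 - 1*(-193))) + 614 = (-280 + (952 + 193)) + 614 = (-280 + 1145) + 614 = 865 + 614 = 1479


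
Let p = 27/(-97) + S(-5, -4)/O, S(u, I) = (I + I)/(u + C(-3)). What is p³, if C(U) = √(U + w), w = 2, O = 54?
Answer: -614682991487/39467221421823 + 434139022*I/406878571359 ≈ -0.015575 + 0.001067*I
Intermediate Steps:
C(U) = √(2 + U) (C(U) = √(U + 2) = √(2 + U))
S(u, I) = 2*I/(I + u) (S(u, I) = (I + I)/(u + √(2 - 3)) = (2*I)/(u + √(-1)) = (2*I)/(u + I) = (2*I)/(I + u) = 2*I/(I + u))
p = -8507/34047 + 2*I/351 (p = 27/(-97) + (2*(-4)/(I - 5))/54 = 27*(-1/97) + (2*(-4)/(-5 + I))*(1/54) = -27/97 + (2*(-4)*((-5 - I)/26))*(1/54) = -27/97 + (20/13 + 4*I/13)*(1/54) = -27/97 + (10/351 + 2*I/351) = -8507/34047 + 2*I/351 ≈ -0.24986 + 0.005698*I)
p³ = (-8507/34047 + 2*I/351)³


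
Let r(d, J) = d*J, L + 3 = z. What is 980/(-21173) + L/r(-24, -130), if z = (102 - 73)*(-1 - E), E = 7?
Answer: -1606651/13211952 ≈ -0.12161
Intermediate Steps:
z = -232 (z = (102 - 73)*(-1 - 1*7) = 29*(-1 - 7) = 29*(-8) = -232)
L = -235 (L = -3 - 232 = -235)
r(d, J) = J*d
980/(-21173) + L/r(-24, -130) = 980/(-21173) - 235/((-130*(-24))) = 980*(-1/21173) - 235/3120 = -980/21173 - 235*1/3120 = -980/21173 - 47/624 = -1606651/13211952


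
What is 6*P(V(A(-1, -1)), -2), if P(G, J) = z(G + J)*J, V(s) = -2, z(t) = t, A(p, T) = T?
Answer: 48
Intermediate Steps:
P(G, J) = J*(G + J) (P(G, J) = (G + J)*J = J*(G + J))
6*P(V(A(-1, -1)), -2) = 6*(-2*(-2 - 2)) = 6*(-2*(-4)) = 6*8 = 48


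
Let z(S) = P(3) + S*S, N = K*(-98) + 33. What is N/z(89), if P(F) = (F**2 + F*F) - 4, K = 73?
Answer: -7121/7935 ≈ -0.89742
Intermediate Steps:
P(F) = -4 + 2*F**2 (P(F) = (F**2 + F**2) - 4 = 2*F**2 - 4 = -4 + 2*F**2)
N = -7121 (N = 73*(-98) + 33 = -7154 + 33 = -7121)
z(S) = 14 + S**2 (z(S) = (-4 + 2*3**2) + S*S = (-4 + 2*9) + S**2 = (-4 + 18) + S**2 = 14 + S**2)
N/z(89) = -7121/(14 + 89**2) = -7121/(14 + 7921) = -7121/7935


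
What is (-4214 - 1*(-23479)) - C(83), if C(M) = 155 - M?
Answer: 19193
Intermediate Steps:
(-4214 - 1*(-23479)) - C(83) = (-4214 - 1*(-23479)) - (155 - 1*83) = (-4214 + 23479) - (155 - 83) = 19265 - 1*72 = 19265 - 72 = 19193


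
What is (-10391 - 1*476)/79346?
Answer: -10867/79346 ≈ -0.13696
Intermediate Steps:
(-10391 - 1*476)/79346 = (-10391 - 476)*(1/79346) = -10867*1/79346 = -10867/79346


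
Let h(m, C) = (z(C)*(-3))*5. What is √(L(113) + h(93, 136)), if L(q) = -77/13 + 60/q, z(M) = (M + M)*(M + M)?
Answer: I*√2394830435309/1469 ≈ 1053.5*I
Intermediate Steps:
z(M) = 4*M² (z(M) = (2*M)*(2*M) = 4*M²)
L(q) = -77/13 + 60/q (L(q) = -77*1/13 + 60/q = -77/13 + 60/q)
h(m, C) = -60*C² (h(m, C) = ((4*C²)*(-3))*5 = -12*C²*5 = -60*C²)
√(L(113) + h(93, 136)) = √((-77/13 + 60/113) - 60*136²) = √((-77/13 + 60*(1/113)) - 60*18496) = √((-77/13 + 60/113) - 1109760) = √(-7921/1469 - 1109760) = √(-1630245361/1469) = I*√2394830435309/1469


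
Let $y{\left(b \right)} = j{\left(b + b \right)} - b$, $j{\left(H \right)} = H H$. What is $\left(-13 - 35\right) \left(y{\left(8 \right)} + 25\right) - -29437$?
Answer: $16333$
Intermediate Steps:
$j{\left(H \right)} = H^{2}$
$y{\left(b \right)} = - b + 4 b^{2}$ ($y{\left(b \right)} = \left(b + b\right)^{2} - b = \left(2 b\right)^{2} - b = 4 b^{2} - b = - b + 4 b^{2}$)
$\left(-13 - 35\right) \left(y{\left(8 \right)} + 25\right) - -29437 = \left(-13 - 35\right) \left(8 \left(-1 + 4 \cdot 8\right) + 25\right) - -29437 = \left(-13 - 35\right) \left(8 \left(-1 + 32\right) + 25\right) + 29437 = - 48 \left(8 \cdot 31 + 25\right) + 29437 = - 48 \left(248 + 25\right) + 29437 = \left(-48\right) 273 + 29437 = -13104 + 29437 = 16333$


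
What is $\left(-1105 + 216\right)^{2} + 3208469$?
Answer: $3998790$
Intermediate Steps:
$\left(-1105 + 216\right)^{2} + 3208469 = \left(-889\right)^{2} + 3208469 = 790321 + 3208469 = 3998790$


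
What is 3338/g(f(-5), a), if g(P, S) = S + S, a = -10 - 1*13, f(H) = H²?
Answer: -1669/23 ≈ -72.565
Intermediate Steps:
a = -23 (a = -10 - 13 = -23)
g(P, S) = 2*S
3338/g(f(-5), a) = 3338/((2*(-23))) = 3338/(-46) = 3338*(-1/46) = -1669/23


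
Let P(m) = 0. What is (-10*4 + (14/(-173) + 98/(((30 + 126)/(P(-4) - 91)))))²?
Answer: 10189489249/1077444 ≈ 9457.1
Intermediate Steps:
(-10*4 + (14/(-173) + 98/(((30 + 126)/(P(-4) - 91)))))² = (-10*4 + (14/(-173) + 98/(((30 + 126)/(0 - 91)))))² = (-40 + (14*(-1/173) + 98/((156/(-91)))))² = (-40 + (-14/173 + 98/((156*(-1/91)))))² = (-40 + (-14/173 + 98/(-12/7)))² = (-40 + (-14/173 + 98*(-7/12)))² = (-40 + (-14/173 - 343/6))² = (-40 - 59423/1038)² = (-100943/1038)² = 10189489249/1077444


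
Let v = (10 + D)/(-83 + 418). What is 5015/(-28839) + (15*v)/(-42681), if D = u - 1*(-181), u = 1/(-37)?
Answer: -177076472369/1017114990987 ≈ -0.17410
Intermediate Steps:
u = -1/37 ≈ -0.027027
D = 6696/37 (D = -1/37 - 1*(-181) = -1/37 + 181 = 6696/37 ≈ 180.97)
v = 7066/12395 (v = (10 + 6696/37)/(-83 + 418) = (7066/37)/335 = (7066/37)*(1/335) = 7066/12395 ≈ 0.57007)
5015/(-28839) + (15*v)/(-42681) = 5015/(-28839) + (15*(7066/12395))/(-42681) = 5015*(-1/28839) + (21198/2479)*(-1/42681) = -5015/28839 - 7066/35268733 = -177076472369/1017114990987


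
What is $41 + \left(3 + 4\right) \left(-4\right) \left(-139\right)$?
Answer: $3933$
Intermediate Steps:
$41 + \left(3 + 4\right) \left(-4\right) \left(-139\right) = 41 + 7 \left(-4\right) \left(-139\right) = 41 - -3892 = 41 + 3892 = 3933$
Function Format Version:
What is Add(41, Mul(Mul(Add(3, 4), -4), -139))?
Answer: 3933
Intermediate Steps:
Add(41, Mul(Mul(Add(3, 4), -4), -139)) = Add(41, Mul(Mul(7, -4), -139)) = Add(41, Mul(-28, -139)) = Add(41, 3892) = 3933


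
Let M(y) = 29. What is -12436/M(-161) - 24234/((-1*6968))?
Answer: -42975631/101036 ≈ -425.35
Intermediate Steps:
-12436/M(-161) - 24234/((-1*6968)) = -12436/29 - 24234/((-1*6968)) = -12436*1/29 - 24234/(-6968) = -12436/29 - 24234*(-1/6968) = -12436/29 + 12117/3484 = -42975631/101036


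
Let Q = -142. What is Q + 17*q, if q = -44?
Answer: -890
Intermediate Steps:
Q + 17*q = -142 + 17*(-44) = -142 - 748 = -890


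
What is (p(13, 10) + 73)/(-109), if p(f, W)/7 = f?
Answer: -164/109 ≈ -1.5046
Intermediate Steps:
p(f, W) = 7*f
(p(13, 10) + 73)/(-109) = (7*13 + 73)/(-109) = (91 + 73)*(-1/109) = 164*(-1/109) = -164/109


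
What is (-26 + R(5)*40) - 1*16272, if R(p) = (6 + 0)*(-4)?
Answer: -17258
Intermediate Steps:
R(p) = -24 (R(p) = 6*(-4) = -24)
(-26 + R(5)*40) - 1*16272 = (-26 - 24*40) - 1*16272 = (-26 - 960) - 16272 = -986 - 16272 = -17258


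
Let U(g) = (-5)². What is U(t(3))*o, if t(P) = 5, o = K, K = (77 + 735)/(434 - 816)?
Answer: -10150/191 ≈ -53.141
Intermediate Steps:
K = -406/191 (K = 812/(-382) = 812*(-1/382) = -406/191 ≈ -2.1257)
o = -406/191 ≈ -2.1257
U(g) = 25
U(t(3))*o = 25*(-406/191) = -10150/191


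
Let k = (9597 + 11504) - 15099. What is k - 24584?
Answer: -18582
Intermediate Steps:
k = 6002 (k = 21101 - 15099 = 6002)
k - 24584 = 6002 - 24584 = -18582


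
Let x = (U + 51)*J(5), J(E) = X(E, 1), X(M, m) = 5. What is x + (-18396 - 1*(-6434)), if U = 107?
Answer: -11172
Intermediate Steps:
J(E) = 5
x = 790 (x = (107 + 51)*5 = 158*5 = 790)
x + (-18396 - 1*(-6434)) = 790 + (-18396 - 1*(-6434)) = 790 + (-18396 + 6434) = 790 - 11962 = -11172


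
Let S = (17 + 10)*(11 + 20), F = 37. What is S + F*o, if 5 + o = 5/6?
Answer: 4097/6 ≈ 682.83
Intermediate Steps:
S = 837 (S = 27*31 = 837)
o = -25/6 (o = -5 + 5/6 = -25/6 ≈ -4.1667)
S + F*o = 837 + 37*(-25/6) = 837 - 925/6 = 4097/6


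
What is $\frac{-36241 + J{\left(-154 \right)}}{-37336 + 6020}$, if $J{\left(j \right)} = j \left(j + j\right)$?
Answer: $- \frac{11191}{31316} \approx -0.35736$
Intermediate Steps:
$J{\left(j \right)} = 2 j^{2}$ ($J{\left(j \right)} = j 2 j = 2 j^{2}$)
$\frac{-36241 + J{\left(-154 \right)}}{-37336 + 6020} = \frac{-36241 + 2 \left(-154\right)^{2}}{-37336 + 6020} = \frac{-36241 + 2 \cdot 23716}{-31316} = \left(-36241 + 47432\right) \left(- \frac{1}{31316}\right) = 11191 \left(- \frac{1}{31316}\right) = - \frac{11191}{31316}$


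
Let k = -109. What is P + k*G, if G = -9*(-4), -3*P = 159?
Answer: -3977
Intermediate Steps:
P = -53 (P = -1/3*159 = -53)
G = 36
P + k*G = -53 - 109*36 = -53 - 3924 = -3977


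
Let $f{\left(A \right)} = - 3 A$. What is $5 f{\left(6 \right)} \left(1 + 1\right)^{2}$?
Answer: $-360$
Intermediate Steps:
$5 f{\left(6 \right)} \left(1 + 1\right)^{2} = 5 \left(\left(-3\right) 6\right) \left(1 + 1\right)^{2} = 5 \left(-18\right) 2^{2} = \left(-90\right) 4 = -360$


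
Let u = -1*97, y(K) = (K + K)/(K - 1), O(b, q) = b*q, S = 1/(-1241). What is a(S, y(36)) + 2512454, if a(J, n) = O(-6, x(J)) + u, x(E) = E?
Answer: 3117835043/1241 ≈ 2.5124e+6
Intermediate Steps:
S = -1/1241 ≈ -0.00080580
y(K) = 2*K/(-1 + K) (y(K) = (2*K)/(-1 + K) = 2*K/(-1 + K))
u = -97
a(J, n) = -97 - 6*J (a(J, n) = -6*J - 97 = -97 - 6*J)
a(S, y(36)) + 2512454 = (-97 - 6*(-1/1241)) + 2512454 = (-97 + 6/1241) + 2512454 = -120371/1241 + 2512454 = 3117835043/1241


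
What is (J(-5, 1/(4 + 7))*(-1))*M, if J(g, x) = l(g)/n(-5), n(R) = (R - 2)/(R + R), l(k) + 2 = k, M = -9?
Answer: -90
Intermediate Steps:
l(k) = -2 + k
n(R) = (-2 + R)/(2*R) (n(R) = (-2 + R)/((2*R)) = (-2 + R)*(1/(2*R)) = (-2 + R)/(2*R))
J(g, x) = -20/7 + 10*g/7 (J(g, x) = (-2 + g)/(((1/2)*(-2 - 5)/(-5))) = (-2 + g)/(((1/2)*(-1/5)*(-7))) = (-2 + g)/(7/10) = (-2 + g)*(10/7) = -20/7 + 10*g/7)
(J(-5, 1/(4 + 7))*(-1))*M = ((-20/7 + (10/7)*(-5))*(-1))*(-9) = ((-20/7 - 50/7)*(-1))*(-9) = -10*(-1)*(-9) = 10*(-9) = -90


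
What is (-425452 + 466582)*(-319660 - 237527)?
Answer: -22917101310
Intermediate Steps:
(-425452 + 466582)*(-319660 - 237527) = 41130*(-557187) = -22917101310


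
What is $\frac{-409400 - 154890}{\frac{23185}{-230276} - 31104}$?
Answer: $\frac{129942444040}{7162527889} \approx 18.142$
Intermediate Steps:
$\frac{-409400 - 154890}{\frac{23185}{-230276} - 31104} = - \frac{564290}{23185 \left(- \frac{1}{230276}\right) - 31104} = - \frac{564290}{- \frac{23185}{230276} - 31104} = - \frac{564290}{- \frac{7162527889}{230276}} = \left(-564290\right) \left(- \frac{230276}{7162527889}\right) = \frac{129942444040}{7162527889}$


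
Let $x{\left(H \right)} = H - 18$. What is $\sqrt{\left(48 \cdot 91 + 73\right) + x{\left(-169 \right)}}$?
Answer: $\sqrt{4254} \approx 65.223$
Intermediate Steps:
$x{\left(H \right)} = -18 + H$
$\sqrt{\left(48 \cdot 91 + 73\right) + x{\left(-169 \right)}} = \sqrt{\left(48 \cdot 91 + 73\right) - 187} = \sqrt{\left(4368 + 73\right) - 187} = \sqrt{4441 - 187} = \sqrt{4254}$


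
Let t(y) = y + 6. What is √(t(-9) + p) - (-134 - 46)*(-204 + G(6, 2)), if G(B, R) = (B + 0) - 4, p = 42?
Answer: -36360 + √39 ≈ -36354.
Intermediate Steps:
G(B, R) = -4 + B (G(B, R) = B - 4 = -4 + B)
t(y) = 6 + y
√(t(-9) + p) - (-134 - 46)*(-204 + G(6, 2)) = √((6 - 9) + 42) - (-134 - 46)*(-204 + (-4 + 6)) = √(-3 + 42) - (-180)*(-204 + 2) = √39 - (-180)*(-202) = √39 - 1*36360 = √39 - 36360 = -36360 + √39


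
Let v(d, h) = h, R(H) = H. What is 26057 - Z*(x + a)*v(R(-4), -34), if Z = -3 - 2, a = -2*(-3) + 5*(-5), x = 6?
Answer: 28267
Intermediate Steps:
a = -19 (a = 6 - 25 = -19)
Z = -5
26057 - Z*(x + a)*v(R(-4), -34) = 26057 - (-5*(6 - 19))*(-34) = 26057 - (-5*(-13))*(-34) = 26057 - 65*(-34) = 26057 - 1*(-2210) = 26057 + 2210 = 28267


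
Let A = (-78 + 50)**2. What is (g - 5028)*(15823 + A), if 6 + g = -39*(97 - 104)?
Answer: -79065927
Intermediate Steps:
g = 267 (g = -6 - 39*(97 - 104) = -6 - 39*(-7) = -6 + 273 = 267)
A = 784 (A = (-28)**2 = 784)
(g - 5028)*(15823 + A) = (267 - 5028)*(15823 + 784) = -4761*16607 = -79065927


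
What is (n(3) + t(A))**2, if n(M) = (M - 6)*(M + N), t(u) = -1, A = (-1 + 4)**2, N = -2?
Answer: 16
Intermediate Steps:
A = 9 (A = 3**2 = 9)
n(M) = (-6 + M)*(-2 + M) (n(M) = (M - 6)*(M - 2) = (-6 + M)*(-2 + M))
(n(3) + t(A))**2 = ((12 + 3**2 - 8*3) - 1)**2 = ((12 + 9 - 24) - 1)**2 = (-3 - 1)**2 = (-4)**2 = 16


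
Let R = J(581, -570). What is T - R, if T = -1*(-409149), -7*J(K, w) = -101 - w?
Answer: 409216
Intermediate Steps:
J(K, w) = 101/7 + w/7 (J(K, w) = -(-101 - w)/7 = 101/7 + w/7)
R = -67 (R = 101/7 + (⅐)*(-570) = 101/7 - 570/7 = -67)
T = 409149
T - R = 409149 - 1*(-67) = 409149 + 67 = 409216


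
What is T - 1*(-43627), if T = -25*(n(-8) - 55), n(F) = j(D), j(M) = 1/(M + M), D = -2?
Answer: 180033/4 ≈ 45008.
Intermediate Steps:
j(M) = 1/(2*M)
n(F) = -¼ (n(F) = (½)/(-2) = (½)*(-½) = -¼)
T = 5525/4 (T = -25*(-¼ - 55) = -25*(-221/4) = 5525/4 ≈ 1381.3)
T - 1*(-43627) = 5525/4 - 1*(-43627) = 5525/4 + 43627 = 180033/4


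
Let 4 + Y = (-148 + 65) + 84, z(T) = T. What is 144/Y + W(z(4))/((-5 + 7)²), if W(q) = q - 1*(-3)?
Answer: -185/4 ≈ -46.250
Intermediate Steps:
W(q) = 3 + q (W(q) = q + 3 = 3 + q)
Y = -3 (Y = -4 + ((-148 + 65) + 84) = -4 + (-83 + 84) = -4 + 1 = -3)
144/Y + W(z(4))/((-5 + 7)²) = 144/(-3) + (3 + 4)/((-5 + 7)²) = 144*(-⅓) + 7/(2²) = -48 + 7/4 = -185/4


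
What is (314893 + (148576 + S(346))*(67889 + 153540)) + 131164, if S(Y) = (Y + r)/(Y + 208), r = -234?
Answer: 9113168681621/277 ≈ 3.2900e+10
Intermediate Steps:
S(Y) = (-234 + Y)/(208 + Y) (S(Y) = (Y - 234)/(Y + 208) = (-234 + Y)/(208 + Y))
(314893 + (148576 + S(346))*(67889 + 153540)) + 131164 = (314893 + (148576 + (-234 + 346)/(208 + 346))*(67889 + 153540)) + 131164 = (314893 + (148576 + 112/554)*221429) + 131164 = (314893 + (148576 + (1/554)*112)*221429) + 131164 = (314893 + (148576 + 56/277)*221429) + 131164 = (314893 + (41155608/277)*221429) + 131164 = (314893 + 9113045123832/277) + 131164 = 9113132349193/277 + 131164 = 9113168681621/277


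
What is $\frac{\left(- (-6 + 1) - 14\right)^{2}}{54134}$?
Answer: $\frac{81}{54134} \approx 0.0014963$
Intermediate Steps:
$\frac{\left(- (-6 + 1) - 14\right)^{2}}{54134} = \left(\left(-1\right) \left(-5\right) - 14\right)^{2} \cdot \frac{1}{54134} = \left(5 - 14\right)^{2} \cdot \frac{1}{54134} = \left(-9\right)^{2} \cdot \frac{1}{54134} = 81 \cdot \frac{1}{54134} = \frac{81}{54134}$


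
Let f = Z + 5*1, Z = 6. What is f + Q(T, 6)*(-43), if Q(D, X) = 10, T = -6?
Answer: -419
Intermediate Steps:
f = 11 (f = 6 + 5*1 = 6 + 5 = 11)
f + Q(T, 6)*(-43) = 11 + 10*(-43) = 11 - 430 = -419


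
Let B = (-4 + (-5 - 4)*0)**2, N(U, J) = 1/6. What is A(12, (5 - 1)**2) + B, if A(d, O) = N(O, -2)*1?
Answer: 97/6 ≈ 16.167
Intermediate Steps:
N(U, J) = 1/6
B = 16 (B = (-4 - 9*0)**2 = (-4 + 0)**2 = (-4)**2 = 16)
A(d, O) = 1/6 (A(d, O) = (1/6)*1 = 1/6)
A(12, (5 - 1)**2) + B = 1/6 + 16 = 97/6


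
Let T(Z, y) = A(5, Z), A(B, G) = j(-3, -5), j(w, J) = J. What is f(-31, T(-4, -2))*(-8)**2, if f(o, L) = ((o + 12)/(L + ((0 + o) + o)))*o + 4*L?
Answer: -123456/67 ≈ -1842.6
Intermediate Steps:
A(B, G) = -5
T(Z, y) = -5
f(o, L) = 4*L + o*(12 + o)/(L + 2*o) (f(o, L) = ((12 + o)/(L + (o + o)))*o + 4*L = ((12 + o)/(L + 2*o))*o + 4*L = o*(12 + o)/(L + 2*o) + 4*L = 4*L + o*(12 + o)/(L + 2*o))
f(-31, T(-4, -2))*(-8)**2 = (((-31)**2 + 4*(-5)**2 + 12*(-31) + 8*(-5)*(-31))/(-5 + 2*(-31)))*(-8)**2 = ((961 + 4*25 - 372 + 1240)/(-5 - 62))*64 = ((961 + 100 - 372 + 1240)/(-67))*64 = -1/67*1929*64 = -1929/67*64 = -123456/67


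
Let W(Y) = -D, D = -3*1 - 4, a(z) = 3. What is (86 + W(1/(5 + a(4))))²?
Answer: 8649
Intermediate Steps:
D = -7 (D = -3 - 4 = -7)
W(Y) = 7 (W(Y) = -1*(-7) = 7)
(86 + W(1/(5 + a(4))))² = (86 + 7)² = 93² = 8649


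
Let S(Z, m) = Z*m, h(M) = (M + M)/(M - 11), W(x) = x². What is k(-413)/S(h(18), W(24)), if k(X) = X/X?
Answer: 7/20736 ≈ 0.00033758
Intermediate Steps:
k(X) = 1
h(M) = 2*M/(-11 + M) (h(M) = (2*M)/(-11 + M) = 2*M/(-11 + M))
k(-413)/S(h(18), W(24)) = 1/((2*18/(-11 + 18))*24²) = 1/((2*18/7)*576) = 1/((2*18*(⅐))*576) = 1/((36/7)*576) = 1/(20736/7) = 1*(7/20736) = 7/20736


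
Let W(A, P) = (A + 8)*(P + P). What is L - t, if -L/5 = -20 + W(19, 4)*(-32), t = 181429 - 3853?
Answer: -142916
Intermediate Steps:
W(A, P) = 2*P*(8 + A) (W(A, P) = (8 + A)*(2*P) = 2*P*(8 + A))
t = 177576
L = 34660 (L = -5*(-20 + (2*4*(8 + 19))*(-32)) = -5*(-20 + (2*4*27)*(-32)) = -5*(-20 + 216*(-32)) = -5*(-20 - 6912) = -5*(-6932) = 34660)
L - t = 34660 - 1*177576 = 34660 - 177576 = -142916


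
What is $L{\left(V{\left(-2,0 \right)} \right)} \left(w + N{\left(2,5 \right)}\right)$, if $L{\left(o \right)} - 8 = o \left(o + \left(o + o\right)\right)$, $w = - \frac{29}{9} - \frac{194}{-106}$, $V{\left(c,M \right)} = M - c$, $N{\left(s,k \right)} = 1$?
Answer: $- \frac{3740}{477} \approx -7.8407$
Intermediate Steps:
$w = - \frac{664}{477}$ ($w = \left(-29\right) \frac{1}{9} - - \frac{97}{53} = - \frac{29}{9} + \frac{97}{53} = - \frac{664}{477} \approx -1.392$)
$L{\left(o \right)} = 8 + 3 o^{2}$ ($L{\left(o \right)} = 8 + o \left(o + \left(o + o\right)\right) = 8 + o \left(o + 2 o\right) = 8 + o 3 o = 8 + 3 o^{2}$)
$L{\left(V{\left(-2,0 \right)} \right)} \left(w + N{\left(2,5 \right)}\right) = \left(8 + 3 \left(0 - -2\right)^{2}\right) \left(- \frac{664}{477} + 1\right) = \left(8 + 3 \left(0 + 2\right)^{2}\right) \left(- \frac{187}{477}\right) = \left(8 + 3 \cdot 2^{2}\right) \left(- \frac{187}{477}\right) = \left(8 + 3 \cdot 4\right) \left(- \frac{187}{477}\right) = \left(8 + 12\right) \left(- \frac{187}{477}\right) = 20 \left(- \frac{187}{477}\right) = - \frac{3740}{477}$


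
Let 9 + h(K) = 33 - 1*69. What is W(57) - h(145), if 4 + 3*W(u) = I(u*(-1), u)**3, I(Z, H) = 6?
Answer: 347/3 ≈ 115.67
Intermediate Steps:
h(K) = -45 (h(K) = -9 + (33 - 1*69) = -9 + (33 - 69) = -9 - 36 = -45)
W(u) = 212/3 (W(u) = -4/3 + (1/3)*6**3 = -4/3 + (1/3)*216 = -4/3 + 72 = 212/3)
W(57) - h(145) = 212/3 - 1*(-45) = 212/3 + 45 = 347/3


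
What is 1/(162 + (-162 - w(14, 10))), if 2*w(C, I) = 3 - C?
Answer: 2/11 ≈ 0.18182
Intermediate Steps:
w(C, I) = 3/2 - C/2 (w(C, I) = (3 - C)/2 = 3/2 - C/2)
1/(162 + (-162 - w(14, 10))) = 1/(162 + (-162 - (3/2 - ½*14))) = 1/(162 + (-162 - (3/2 - 7))) = 1/(162 + (-162 - 1*(-11/2))) = 1/(162 + (-162 + 11/2)) = 1/(162 - 313/2) = 1/(11/2) = 2/11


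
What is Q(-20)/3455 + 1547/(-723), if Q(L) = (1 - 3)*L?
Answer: -1063193/499593 ≈ -2.1281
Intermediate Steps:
Q(L) = -2*L
Q(-20)/3455 + 1547/(-723) = -2*(-20)/3455 + 1547/(-723) = 40*(1/3455) + 1547*(-1/723) = 8/691 - 1547/723 = -1063193/499593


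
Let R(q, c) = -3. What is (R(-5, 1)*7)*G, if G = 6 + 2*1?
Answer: -168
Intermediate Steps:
G = 8 (G = 6 + 2 = 8)
(R(-5, 1)*7)*G = -3*7*8 = -21*8 = -168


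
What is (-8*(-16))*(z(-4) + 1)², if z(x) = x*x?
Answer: 36992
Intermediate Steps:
z(x) = x²
(-8*(-16))*(z(-4) + 1)² = (-8*(-16))*((-4)² + 1)² = 128*(16 + 1)² = 128*17² = 128*289 = 36992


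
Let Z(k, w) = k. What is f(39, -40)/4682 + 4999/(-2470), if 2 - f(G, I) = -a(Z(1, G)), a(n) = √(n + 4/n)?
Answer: -11700189/5782270 + √5/4682 ≈ -2.0230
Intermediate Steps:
f(G, I) = 2 + √5 (f(G, I) = 2 - (-1)*√(1 + 4/1) = 2 - (-1)*√(1 + 4*1) = 2 - (-1)*√(1 + 4) = 2 - (-1)*√5 = 2 + √5)
f(39, -40)/4682 + 4999/(-2470) = (2 + √5)/4682 + 4999/(-2470) = (2 + √5)*(1/4682) + 4999*(-1/2470) = (1/2341 + √5/4682) - 4999/2470 = -11700189/5782270 + √5/4682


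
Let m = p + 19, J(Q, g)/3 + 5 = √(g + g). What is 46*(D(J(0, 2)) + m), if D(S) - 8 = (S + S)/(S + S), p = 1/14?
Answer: 9039/7 ≈ 1291.3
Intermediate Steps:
p = 1/14 ≈ 0.071429
J(Q, g) = -15 + 3*√2*√g (J(Q, g) = -15 + 3*√(g + g) = -15 + 3*√(2*g) = -15 + 3*(√2*√g) = -15 + 3*√2*√g)
D(S) = 9 (D(S) = 8 + (S + S)/(S + S) = 8 + (2*S)/((2*S)) = 8 + (2*S)*(1/(2*S)) = 8 + 1 = 9)
m = 267/14 (m = 1/14 + 19 = 267/14 ≈ 19.071)
46*(D(J(0, 2)) + m) = 46*(9 + 267/14) = 46*(393/14) = 9039/7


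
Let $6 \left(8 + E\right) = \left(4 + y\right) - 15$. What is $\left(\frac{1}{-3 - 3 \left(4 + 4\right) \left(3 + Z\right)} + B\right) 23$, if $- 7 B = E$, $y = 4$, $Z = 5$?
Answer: $\frac{27301}{910} \approx 30.001$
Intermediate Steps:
$E = - \frac{55}{6}$ ($E = -8 + \frac{\left(4 + 4\right) - 15}{6} = -8 + \frac{8 - 15}{6} = -8 + \frac{1}{6} \left(-7\right) = -8 - \frac{7}{6} = - \frac{55}{6} \approx -9.1667$)
$B = \frac{55}{42}$ ($B = \left(- \frac{1}{7}\right) \left(- \frac{55}{6}\right) = \frac{55}{42} \approx 1.3095$)
$\left(\frac{1}{-3 - 3 \left(4 + 4\right) \left(3 + Z\right)} + B\right) 23 = \left(\frac{1}{-3 - 3 \left(4 + 4\right) \left(3 + 5\right)} + \frac{55}{42}\right) 23 = \left(\frac{1}{-3 - 3 \cdot 8 \cdot 8} + \frac{55}{42}\right) 23 = \left(\frac{1}{-3 - 192} + \frac{55}{42}\right) 23 = \left(\frac{1}{-195} + \frac{55}{42}\right) 23 = \left(- \frac{1}{195} + \frac{55}{42}\right) 23 = \frac{1187}{910} \cdot 23 = \frac{27301}{910}$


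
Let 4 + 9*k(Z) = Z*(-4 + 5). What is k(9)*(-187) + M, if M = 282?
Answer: 1603/9 ≈ 178.11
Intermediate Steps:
k(Z) = -4/9 + Z/9 (k(Z) = -4/9 + (Z*(-4 + 5))/9 = -4/9 + (Z*1)/9 = -4/9 + Z/9)
k(9)*(-187) + M = (-4/9 + (⅑)*9)*(-187) + 282 = (-4/9 + 1)*(-187) + 282 = (5/9)*(-187) + 282 = -935/9 + 282 = 1603/9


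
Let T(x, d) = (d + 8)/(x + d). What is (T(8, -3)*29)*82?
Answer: 2378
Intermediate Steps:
T(x, d) = (8 + d)/(d + x)
(T(8, -3)*29)*82 = (((8 - 3)/(-3 + 8))*29)*82 = ((5/5)*29)*82 = (((⅕)*5)*29)*82 = (1*29)*82 = 29*82 = 2378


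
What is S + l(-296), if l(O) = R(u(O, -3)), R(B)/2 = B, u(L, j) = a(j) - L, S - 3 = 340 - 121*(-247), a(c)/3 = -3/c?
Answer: 30828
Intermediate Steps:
a(c) = -9/c (a(c) = 3*(-3/c) = -9/c)
S = 30230 (S = 3 + (340 - 121*(-247)) = 3 + (340 + 29887) = 3 + 30227 = 30230)
u(L, j) = -L - 9/j (u(L, j) = -9/j - L = -L - 9/j)
R(B) = 2*B
l(O) = 6 - 2*O (l(O) = 2*(-O - 9/(-3)) = 2*(-O - 9*(-⅓)) = 2*(-O + 3) = 2*(3 - O) = 6 - 2*O)
S + l(-296) = 30230 + (6 - 2*(-296)) = 30230 + (6 + 592) = 30230 + 598 = 30828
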